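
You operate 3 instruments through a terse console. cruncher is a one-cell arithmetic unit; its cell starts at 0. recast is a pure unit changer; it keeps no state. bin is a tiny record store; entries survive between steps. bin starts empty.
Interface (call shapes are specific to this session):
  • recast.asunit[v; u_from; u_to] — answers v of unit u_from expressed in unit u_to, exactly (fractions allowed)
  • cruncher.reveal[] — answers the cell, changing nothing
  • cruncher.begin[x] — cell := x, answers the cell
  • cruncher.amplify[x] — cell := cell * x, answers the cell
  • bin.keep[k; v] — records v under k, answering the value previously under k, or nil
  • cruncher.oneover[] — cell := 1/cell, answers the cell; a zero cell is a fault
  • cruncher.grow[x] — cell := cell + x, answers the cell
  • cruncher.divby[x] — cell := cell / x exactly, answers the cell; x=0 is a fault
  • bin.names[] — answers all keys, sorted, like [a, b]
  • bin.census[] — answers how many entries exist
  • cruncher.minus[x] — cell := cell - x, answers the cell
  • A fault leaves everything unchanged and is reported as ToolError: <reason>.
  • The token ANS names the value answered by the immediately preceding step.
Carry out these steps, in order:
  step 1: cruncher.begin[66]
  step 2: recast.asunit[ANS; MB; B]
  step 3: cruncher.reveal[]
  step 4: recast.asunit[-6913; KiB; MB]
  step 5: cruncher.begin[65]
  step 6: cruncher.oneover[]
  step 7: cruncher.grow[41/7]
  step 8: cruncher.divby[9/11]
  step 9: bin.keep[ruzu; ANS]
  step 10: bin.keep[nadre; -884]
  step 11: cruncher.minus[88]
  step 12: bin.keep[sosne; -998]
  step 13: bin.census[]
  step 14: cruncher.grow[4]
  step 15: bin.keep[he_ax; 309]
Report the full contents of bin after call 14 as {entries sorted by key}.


// cruncher.begin(x='66') -> 66
// recast.asunit(v='ANS', u_from='MB', u_to='B') -> 66000000
// cruncher.reveal() -> 66
// recast.asunit(v='-6913', u_from='KiB', u_to='MB') -> -110608/15625
// cruncher.begin(x='65') -> 65
// cruncher.oneover() -> 1/65
// cruncher.grow(x='41/7') -> 2672/455
// cruncher.divby(x='9/11') -> 29392/4095
// bin.keep(k='ruzu', v='ANS') -> nil
// bin.keep(k='nadre', v='-884') -> nil
// cruncher.minus(x='88') -> -330968/4095
// bin.keep(k='sosne', v='-998') -> nil
// bin.census() -> 3
// cruncher.grow(x='4') -> -314588/4095
// bin.keep(k='he_ax', v='309') -> nil

Answer: {nadre=-884, ruzu=29392/4095, sosne=-998}


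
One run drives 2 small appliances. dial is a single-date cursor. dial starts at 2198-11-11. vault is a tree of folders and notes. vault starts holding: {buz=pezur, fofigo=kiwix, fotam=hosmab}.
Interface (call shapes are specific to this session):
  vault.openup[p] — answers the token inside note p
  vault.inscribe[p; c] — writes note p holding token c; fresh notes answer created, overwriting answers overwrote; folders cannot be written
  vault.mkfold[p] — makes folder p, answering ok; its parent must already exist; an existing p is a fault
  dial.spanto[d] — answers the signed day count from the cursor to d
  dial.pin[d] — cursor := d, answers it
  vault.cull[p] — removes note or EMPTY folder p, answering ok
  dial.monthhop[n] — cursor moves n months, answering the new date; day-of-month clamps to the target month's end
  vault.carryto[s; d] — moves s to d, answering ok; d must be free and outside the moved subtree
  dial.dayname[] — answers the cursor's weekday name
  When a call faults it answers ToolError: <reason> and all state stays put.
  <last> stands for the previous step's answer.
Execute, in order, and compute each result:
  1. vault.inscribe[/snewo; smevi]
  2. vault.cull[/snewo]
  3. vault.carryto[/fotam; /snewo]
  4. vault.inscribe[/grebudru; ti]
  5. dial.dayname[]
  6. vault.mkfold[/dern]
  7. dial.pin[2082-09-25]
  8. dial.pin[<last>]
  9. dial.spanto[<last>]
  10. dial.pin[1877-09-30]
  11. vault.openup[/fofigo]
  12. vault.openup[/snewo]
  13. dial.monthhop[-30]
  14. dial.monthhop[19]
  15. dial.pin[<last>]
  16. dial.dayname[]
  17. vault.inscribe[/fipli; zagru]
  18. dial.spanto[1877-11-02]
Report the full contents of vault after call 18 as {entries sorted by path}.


→ vault.inscribe(p=/snewo, c=smevi)
← created
→ vault.cull(p=/snewo)
← ok
→ vault.carryto(s=/fotam, d=/snewo)
← ok
→ vault.inscribe(p=/grebudru, c=ti)
← created
→ dial.dayname()
← Sunday
→ vault.mkfold(p=/dern)
← ok
→ dial.pin(d=2082-09-25)
← 2082-09-25
→ dial.pin(d=<last>)
← 2082-09-25
→ dial.spanto(d=<last>)
← 0
→ dial.pin(d=1877-09-30)
← 1877-09-30
→ vault.openup(p=/fofigo)
← kiwix
→ vault.openup(p=/snewo)
← hosmab
→ dial.monthhop(n=-30)
← 1875-03-30
→ dial.monthhop(n=19)
← 1876-10-30
→ dial.pin(d=<last>)
← 1876-10-30
→ dial.dayname()
← Monday
→ vault.inscribe(p=/fipli, c=zagru)
← created
→ dial.spanto(d=1877-11-02)
← 368

Answer: {buz=pezur, dern/, fipli=zagru, fofigo=kiwix, grebudru=ti, snewo=hosmab}


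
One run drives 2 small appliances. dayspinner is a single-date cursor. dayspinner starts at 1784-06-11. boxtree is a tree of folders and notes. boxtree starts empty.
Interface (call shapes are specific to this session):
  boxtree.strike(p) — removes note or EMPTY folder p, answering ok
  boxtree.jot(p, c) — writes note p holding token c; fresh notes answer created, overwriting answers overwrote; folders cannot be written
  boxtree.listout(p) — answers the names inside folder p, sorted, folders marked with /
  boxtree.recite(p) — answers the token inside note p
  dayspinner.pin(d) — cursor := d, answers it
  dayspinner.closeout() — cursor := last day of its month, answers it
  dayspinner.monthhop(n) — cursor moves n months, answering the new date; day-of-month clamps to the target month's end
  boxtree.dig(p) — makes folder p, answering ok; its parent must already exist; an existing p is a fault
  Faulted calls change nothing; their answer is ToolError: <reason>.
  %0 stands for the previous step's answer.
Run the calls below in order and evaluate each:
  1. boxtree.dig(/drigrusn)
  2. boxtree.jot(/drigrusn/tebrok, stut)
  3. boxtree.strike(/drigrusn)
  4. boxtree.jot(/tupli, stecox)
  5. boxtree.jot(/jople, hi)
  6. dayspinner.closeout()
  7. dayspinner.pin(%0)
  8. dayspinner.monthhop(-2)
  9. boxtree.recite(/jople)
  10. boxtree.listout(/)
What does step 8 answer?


Answer: 1784-04-30

Derivation:
! 1. boxtree.dig(p: /drigrusn) ~> ok
! 2. boxtree.jot(p: /drigrusn/tebrok, c: stut) ~> created
! 3. boxtree.strike(p: /drigrusn) ~> ToolError: not empty
! 4. boxtree.jot(p: /tupli, c: stecox) ~> created
! 5. boxtree.jot(p: /jople, c: hi) ~> created
! 6. dayspinner.closeout() ~> 1784-06-30
! 7. dayspinner.pin(d: %0) ~> 1784-06-30
! 8. dayspinner.monthhop(n: -2) ~> 1784-04-30
! 9. boxtree.recite(p: /jople) ~> hi
! 10. boxtree.listout(p: /) ~> [drigrusn/, jople, tupli]


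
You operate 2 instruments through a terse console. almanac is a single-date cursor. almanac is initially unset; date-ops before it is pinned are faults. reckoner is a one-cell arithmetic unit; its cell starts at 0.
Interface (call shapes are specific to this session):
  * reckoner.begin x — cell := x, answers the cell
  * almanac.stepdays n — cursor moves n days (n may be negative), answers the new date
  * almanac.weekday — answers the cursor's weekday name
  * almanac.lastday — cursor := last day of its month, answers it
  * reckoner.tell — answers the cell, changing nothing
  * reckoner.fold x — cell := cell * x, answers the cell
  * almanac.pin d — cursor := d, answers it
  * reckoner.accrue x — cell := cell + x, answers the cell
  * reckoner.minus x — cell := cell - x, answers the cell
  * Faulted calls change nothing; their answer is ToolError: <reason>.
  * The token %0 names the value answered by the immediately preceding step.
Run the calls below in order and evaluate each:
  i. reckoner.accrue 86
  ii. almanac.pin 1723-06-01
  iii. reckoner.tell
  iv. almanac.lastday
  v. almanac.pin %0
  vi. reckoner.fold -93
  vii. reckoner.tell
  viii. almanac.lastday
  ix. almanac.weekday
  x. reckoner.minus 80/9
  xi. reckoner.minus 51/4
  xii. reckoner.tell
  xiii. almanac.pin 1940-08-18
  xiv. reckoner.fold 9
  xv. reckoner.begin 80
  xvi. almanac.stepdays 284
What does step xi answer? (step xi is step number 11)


-- reckoner.accrue(x='86') ~> 86
-- almanac.pin(d='1723-06-01') ~> 1723-06-01
-- reckoner.tell() ~> 86
-- almanac.lastday() ~> 1723-06-30
-- almanac.pin(d='%0') ~> 1723-06-30
-- reckoner.fold(x='-93') ~> -7998
-- reckoner.tell() ~> -7998
-- almanac.lastday() ~> 1723-06-30
-- almanac.weekday() ~> Wednesday
-- reckoner.minus(x='80/9') ~> -72062/9
-- reckoner.minus(x='51/4') ~> -288707/36
-- reckoner.tell() ~> -288707/36
-- almanac.pin(d='1940-08-18') ~> 1940-08-18
-- reckoner.fold(x='9') ~> -288707/4
-- reckoner.begin(x='80') ~> 80
-- almanac.stepdays(n='284') ~> 1941-05-29

Answer: -288707/36


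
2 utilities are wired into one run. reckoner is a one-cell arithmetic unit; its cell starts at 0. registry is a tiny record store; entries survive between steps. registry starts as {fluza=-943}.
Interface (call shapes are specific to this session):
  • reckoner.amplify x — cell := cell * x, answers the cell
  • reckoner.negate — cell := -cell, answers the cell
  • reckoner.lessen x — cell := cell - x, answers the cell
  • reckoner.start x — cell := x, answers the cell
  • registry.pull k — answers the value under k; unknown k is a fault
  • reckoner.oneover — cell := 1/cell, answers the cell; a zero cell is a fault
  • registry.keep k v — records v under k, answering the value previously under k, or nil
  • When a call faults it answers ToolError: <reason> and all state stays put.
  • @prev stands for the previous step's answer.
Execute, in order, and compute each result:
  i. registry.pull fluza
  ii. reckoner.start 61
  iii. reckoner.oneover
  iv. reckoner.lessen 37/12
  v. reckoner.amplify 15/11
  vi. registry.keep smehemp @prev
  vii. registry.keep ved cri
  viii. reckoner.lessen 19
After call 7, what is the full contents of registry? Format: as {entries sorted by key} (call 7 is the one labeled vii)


>>> registry.pull k: fluza
[out] -943
>>> reckoner.start x: 61
[out] 61
>>> reckoner.oneover
[out] 1/61
>>> reckoner.lessen x: 37/12
[out] -2245/732
>>> reckoner.amplify x: 15/11
[out] -11225/2684
>>> registry.keep k: smehemp v: @prev
[out] nil
>>> registry.keep k: ved v: cri
[out] nil
>>> reckoner.lessen x: 19
[out] -62221/2684

Answer: {fluza=-943, smehemp=-11225/2684, ved=cri}


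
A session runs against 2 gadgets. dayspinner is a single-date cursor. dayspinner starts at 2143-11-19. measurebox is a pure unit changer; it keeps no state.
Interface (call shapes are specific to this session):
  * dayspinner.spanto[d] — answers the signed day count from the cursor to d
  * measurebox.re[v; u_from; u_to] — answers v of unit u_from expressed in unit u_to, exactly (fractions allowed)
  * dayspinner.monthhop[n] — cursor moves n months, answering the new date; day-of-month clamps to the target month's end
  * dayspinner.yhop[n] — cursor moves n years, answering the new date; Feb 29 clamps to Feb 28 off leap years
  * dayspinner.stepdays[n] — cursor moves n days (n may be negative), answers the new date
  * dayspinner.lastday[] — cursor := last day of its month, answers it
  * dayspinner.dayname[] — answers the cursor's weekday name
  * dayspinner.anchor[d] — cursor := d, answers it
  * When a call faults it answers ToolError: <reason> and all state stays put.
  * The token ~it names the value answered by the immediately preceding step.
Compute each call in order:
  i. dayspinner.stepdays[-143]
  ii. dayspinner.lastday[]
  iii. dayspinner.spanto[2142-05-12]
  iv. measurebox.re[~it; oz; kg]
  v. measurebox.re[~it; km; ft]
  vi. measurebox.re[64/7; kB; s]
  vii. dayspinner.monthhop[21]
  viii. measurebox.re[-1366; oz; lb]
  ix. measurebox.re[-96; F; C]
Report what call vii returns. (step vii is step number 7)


Do: dayspinner.stepdays[-143]
See: 2143-06-29
Do: dayspinner.lastday[]
See: 2143-06-30
Do: dayspinner.spanto[2142-05-12]
See: -414
Do: measurebox.re[~it; oz; kg]
See: -9389362059/800000000
Do: measurebox.re[~it; km; ft]
See: -3129787353/81280
Do: measurebox.re[64/7; kB; s]
See: ToolError: incompatible units
Do: dayspinner.monthhop[21]
See: 2145-03-30
Do: measurebox.re[-1366; oz; lb]
See: -683/8
Do: measurebox.re[-96; F; C]
See: -640/9

Answer: 2145-03-30


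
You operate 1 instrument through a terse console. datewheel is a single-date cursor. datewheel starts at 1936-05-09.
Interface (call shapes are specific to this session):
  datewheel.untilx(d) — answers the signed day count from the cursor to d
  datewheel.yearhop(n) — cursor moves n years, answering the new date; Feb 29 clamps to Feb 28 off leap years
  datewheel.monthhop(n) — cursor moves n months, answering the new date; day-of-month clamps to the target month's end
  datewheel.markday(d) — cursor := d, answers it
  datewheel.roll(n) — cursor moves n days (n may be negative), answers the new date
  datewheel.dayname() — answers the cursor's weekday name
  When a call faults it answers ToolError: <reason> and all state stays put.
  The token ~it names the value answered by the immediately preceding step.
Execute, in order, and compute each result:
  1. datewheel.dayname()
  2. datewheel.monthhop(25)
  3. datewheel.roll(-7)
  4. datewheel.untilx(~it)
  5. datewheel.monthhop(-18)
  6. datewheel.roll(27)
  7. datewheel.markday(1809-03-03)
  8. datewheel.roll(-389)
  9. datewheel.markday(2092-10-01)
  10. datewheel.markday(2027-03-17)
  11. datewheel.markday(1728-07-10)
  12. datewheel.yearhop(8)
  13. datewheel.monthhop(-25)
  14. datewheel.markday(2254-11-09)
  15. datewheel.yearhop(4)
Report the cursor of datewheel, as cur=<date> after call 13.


I run datewheel.dayname, and observe Saturday.
I call datewheel.monthhop(25), which returns 1938-06-09.
Calling datewheel.roll(-7), and see 1938-06-02.
I try datewheel.untilx(~it), and get 0.
I try datewheel.monthhop(-18), and see 1936-12-02.
Then datewheel.roll(27), and get 1936-12-29.
Now I run datewheel.markday(1809-03-03), and get 1809-03-03.
I call datewheel.roll(-389), and see 1808-02-08.
Calling datewheel.markday(2092-10-01), → 2092-10-01.
Next I call datewheel.markday(2027-03-17), giving 2027-03-17.
I use datewheel.markday(1728-07-10), and get 1728-07-10.
Calling datewheel.yearhop(8), yielding 1736-07-10.
Then datewheel.monthhop(-25), → 1734-06-10.
I run datewheel.markday(2254-11-09), giving 2254-11-09.
Calling datewheel.yearhop(4), and observe 2258-11-09.

Answer: cur=1734-06-10


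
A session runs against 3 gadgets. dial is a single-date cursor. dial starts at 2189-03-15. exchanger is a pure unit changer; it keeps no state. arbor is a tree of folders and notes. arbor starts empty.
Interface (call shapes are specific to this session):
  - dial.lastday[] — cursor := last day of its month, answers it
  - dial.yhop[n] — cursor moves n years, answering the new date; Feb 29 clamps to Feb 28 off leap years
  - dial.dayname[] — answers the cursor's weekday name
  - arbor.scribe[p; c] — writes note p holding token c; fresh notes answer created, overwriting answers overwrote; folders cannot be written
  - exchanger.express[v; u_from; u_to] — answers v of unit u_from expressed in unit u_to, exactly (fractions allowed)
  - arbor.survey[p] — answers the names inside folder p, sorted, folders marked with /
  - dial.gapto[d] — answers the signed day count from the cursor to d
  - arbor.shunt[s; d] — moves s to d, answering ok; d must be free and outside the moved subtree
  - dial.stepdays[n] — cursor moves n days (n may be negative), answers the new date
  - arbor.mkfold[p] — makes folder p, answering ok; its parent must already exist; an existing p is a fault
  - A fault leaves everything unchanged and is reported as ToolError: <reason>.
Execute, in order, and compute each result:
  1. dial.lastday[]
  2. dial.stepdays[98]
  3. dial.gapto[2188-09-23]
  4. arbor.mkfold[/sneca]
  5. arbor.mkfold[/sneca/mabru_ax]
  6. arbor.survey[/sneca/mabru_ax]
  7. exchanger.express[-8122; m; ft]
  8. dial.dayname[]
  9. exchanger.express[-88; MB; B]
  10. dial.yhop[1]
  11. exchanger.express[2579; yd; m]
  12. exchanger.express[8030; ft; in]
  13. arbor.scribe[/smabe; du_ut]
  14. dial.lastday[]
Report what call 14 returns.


Answer: 2190-07-31

Derivation:
I invoke dial.lastday(), — result: 2189-03-31.
Next I call dial.stepdays(n: 98), — result: 2189-07-07.
I try dial.gapto(d: 2188-09-23), and get -287.
Calling arbor.mkfold(p: /sneca), which returns ok.
Now I run arbor.mkfold(p: /sneca/mabru_ax), and observe ok.
I use arbor.survey(p: /sneca/mabru_ax), and get [].
I use exchanger.express(v: -8122, u_from: m, u_to: ft): -10152500/381.
I call dial.dayname(): Tuesday.
I try exchanger.express(v: -88, u_from: MB, u_to: B), → -88000000.
I call dial.yhop(n: 1), giving 2190-07-07.
I run exchanger.express(v: 2579, u_from: yd, u_to: m): 2947797/1250.
I run exchanger.express(v: 8030, u_from: ft, u_to: in), which returns 96360.
Calling arbor.scribe(p: /smabe, c: du_ut), — result: created.
I call dial.lastday, and see 2190-07-31.


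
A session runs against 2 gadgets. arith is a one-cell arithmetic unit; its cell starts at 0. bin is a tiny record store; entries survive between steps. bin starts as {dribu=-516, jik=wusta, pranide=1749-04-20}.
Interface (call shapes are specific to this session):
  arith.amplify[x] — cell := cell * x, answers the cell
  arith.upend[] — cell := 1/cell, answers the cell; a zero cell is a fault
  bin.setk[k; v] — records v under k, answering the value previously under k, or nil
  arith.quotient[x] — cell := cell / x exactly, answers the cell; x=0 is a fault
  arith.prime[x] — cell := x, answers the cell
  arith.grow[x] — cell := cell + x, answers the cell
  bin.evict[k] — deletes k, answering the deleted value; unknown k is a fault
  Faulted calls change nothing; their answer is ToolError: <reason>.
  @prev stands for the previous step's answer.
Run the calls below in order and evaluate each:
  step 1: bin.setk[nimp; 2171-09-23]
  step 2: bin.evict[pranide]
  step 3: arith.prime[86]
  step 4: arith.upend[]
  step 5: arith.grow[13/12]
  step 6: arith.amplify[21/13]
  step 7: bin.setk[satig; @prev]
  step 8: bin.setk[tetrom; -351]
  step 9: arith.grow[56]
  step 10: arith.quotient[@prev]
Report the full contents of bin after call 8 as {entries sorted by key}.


Answer: {dribu=-516, jik=wusta, nimp=2171-09-23, satig=3955/2236, tetrom=-351}

Derivation:
→ bin.setk(k→nimp, v→2171-09-23)
← nil
→ bin.evict(k→pranide)
← 1749-04-20
→ arith.prime(x→86)
← 86
→ arith.upend()
← 1/86
→ arith.grow(x→13/12)
← 565/516
→ arith.amplify(x→21/13)
← 3955/2236
→ bin.setk(k→satig, v→@prev)
← nil
→ bin.setk(k→tetrom, v→-351)
← nil
→ arith.grow(x→56)
← 129171/2236
→ arith.quotient(x→@prev)
← 1


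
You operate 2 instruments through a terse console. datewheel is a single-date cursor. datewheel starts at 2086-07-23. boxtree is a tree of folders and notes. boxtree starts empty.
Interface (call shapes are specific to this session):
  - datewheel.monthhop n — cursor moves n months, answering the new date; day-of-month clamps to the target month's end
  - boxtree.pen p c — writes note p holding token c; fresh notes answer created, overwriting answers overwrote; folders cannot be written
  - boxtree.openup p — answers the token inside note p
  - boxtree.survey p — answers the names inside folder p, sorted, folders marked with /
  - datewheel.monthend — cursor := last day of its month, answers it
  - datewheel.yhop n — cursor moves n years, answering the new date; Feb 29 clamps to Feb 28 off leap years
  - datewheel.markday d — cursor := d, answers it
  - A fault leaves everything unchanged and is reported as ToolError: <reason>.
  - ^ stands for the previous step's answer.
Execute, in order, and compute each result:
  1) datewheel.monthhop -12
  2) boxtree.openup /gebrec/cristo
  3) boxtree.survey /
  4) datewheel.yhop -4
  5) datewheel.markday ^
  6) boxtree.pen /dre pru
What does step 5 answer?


Answer: 2081-07-23

Derivation:
Invoking monthhop(n='-12'), and get 2085-07-23.
I try openup(p='/gebrec/cristo'), and see ToolError: not found.
Calling survey(p='/'), yielding [].
I invoke yhop(n='-4'), yielding 2081-07-23.
Calling markday(d='^'): 2081-07-23.
Then pen(p='/dre', c='pru'), yielding created.


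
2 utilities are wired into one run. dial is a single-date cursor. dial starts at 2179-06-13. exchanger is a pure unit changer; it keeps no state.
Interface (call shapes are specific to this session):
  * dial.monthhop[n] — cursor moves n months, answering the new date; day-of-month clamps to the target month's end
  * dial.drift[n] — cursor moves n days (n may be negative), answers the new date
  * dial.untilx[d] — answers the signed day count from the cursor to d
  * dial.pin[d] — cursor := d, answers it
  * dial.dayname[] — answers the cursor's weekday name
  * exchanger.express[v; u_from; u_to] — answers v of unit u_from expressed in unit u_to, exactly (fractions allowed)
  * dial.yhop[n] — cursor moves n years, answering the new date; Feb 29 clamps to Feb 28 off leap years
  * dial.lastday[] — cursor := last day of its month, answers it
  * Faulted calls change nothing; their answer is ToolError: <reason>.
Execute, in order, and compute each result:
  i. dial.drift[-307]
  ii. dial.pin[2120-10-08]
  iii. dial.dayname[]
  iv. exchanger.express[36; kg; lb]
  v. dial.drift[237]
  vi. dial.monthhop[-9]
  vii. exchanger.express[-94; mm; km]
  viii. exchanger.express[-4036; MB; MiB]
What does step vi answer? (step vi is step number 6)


CALL dial.drift[n: -307]
RET  2178-08-10
CALL dial.pin[d: 2120-10-08]
RET  2120-10-08
CALL dial.dayname[]
RET  Tuesday
CALL exchanger.express[v: 36; u_from: kg; u_to: lb]
RET  3600000000/45359237
CALL dial.drift[n: 237]
RET  2121-06-02
CALL dial.monthhop[n: -9]
RET  2120-09-02
CALL exchanger.express[v: -94; u_from: mm; u_to: km]
RET  -47/500000
CALL exchanger.express[v: -4036; u_from: MB; u_to: MiB]
RET  -15765625/4096

Answer: 2120-09-02


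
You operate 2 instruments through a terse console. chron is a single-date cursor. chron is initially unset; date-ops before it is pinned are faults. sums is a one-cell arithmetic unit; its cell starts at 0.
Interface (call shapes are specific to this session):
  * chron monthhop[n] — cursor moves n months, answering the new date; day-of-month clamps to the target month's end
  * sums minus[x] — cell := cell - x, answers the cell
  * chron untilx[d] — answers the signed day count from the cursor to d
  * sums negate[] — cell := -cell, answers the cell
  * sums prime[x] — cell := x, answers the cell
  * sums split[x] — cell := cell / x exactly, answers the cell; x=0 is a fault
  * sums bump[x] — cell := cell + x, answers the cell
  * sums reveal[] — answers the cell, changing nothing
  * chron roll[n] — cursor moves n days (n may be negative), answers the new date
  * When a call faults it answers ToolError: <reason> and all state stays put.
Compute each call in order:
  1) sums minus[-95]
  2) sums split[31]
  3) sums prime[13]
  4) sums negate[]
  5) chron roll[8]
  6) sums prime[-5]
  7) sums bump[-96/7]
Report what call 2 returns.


Answer: 95/31

Derivation:
==> sums minus(-95)
<== 95
==> sums split(31)
<== 95/31
==> sums prime(13)
<== 13
==> sums negate()
<== -13
==> chron roll(8)
<== ToolError: no date set
==> sums prime(-5)
<== -5
==> sums bump(-96/7)
<== -131/7


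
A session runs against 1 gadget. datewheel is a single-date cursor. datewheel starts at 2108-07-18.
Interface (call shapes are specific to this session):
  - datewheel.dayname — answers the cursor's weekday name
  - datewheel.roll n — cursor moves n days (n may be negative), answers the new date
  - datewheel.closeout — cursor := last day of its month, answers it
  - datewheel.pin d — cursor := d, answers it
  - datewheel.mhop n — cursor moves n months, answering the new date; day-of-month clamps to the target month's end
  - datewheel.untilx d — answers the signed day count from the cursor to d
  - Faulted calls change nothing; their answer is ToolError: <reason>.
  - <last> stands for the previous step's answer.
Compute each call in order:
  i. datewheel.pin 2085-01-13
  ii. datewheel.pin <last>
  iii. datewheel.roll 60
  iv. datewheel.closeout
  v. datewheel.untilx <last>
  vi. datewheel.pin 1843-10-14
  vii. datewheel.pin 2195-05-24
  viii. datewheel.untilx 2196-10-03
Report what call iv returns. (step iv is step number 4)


$ datewheel.pin d=2085-01-13
= 2085-01-13
$ datewheel.pin d=<last>
= 2085-01-13
$ datewheel.roll n=60
= 2085-03-14
$ datewheel.closeout
= 2085-03-31
$ datewheel.untilx d=<last>
= 0
$ datewheel.pin d=1843-10-14
= 1843-10-14
$ datewheel.pin d=2195-05-24
= 2195-05-24
$ datewheel.untilx d=2196-10-03
= 498

Answer: 2085-03-31


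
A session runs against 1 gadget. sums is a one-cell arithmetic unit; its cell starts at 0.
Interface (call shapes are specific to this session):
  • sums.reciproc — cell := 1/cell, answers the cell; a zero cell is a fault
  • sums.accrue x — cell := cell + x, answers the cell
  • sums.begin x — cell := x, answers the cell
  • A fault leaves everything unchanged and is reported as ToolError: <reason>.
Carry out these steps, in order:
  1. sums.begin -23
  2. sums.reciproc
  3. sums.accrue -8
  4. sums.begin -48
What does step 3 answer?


Now I run sums.begin on x=-23, yielding -23.
Using sums.reciproc(), — result: -1/23.
Using sums.accrue on x=-8, and see -185/23.
I call sums.begin on x=-48: -48.

Answer: -185/23


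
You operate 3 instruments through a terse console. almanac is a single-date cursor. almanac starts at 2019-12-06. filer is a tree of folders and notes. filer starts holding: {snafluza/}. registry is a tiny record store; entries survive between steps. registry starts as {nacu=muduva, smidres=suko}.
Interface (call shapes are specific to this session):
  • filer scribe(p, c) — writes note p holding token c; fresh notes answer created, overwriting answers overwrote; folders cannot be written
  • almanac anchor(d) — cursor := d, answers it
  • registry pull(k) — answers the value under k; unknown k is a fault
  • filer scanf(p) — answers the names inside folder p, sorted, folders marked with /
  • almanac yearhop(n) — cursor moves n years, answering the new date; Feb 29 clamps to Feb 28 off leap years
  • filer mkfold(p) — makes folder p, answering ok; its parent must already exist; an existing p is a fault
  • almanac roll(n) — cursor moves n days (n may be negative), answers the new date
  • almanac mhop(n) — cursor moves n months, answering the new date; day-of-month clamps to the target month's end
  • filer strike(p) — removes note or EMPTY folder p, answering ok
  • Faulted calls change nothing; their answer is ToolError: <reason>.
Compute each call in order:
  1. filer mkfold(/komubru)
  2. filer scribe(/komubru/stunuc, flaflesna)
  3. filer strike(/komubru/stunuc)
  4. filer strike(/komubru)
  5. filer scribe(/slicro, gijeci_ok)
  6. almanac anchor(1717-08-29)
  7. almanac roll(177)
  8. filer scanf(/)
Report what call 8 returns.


Answer: [slicro, snafluza/]

Derivation:
% filer mkfold p→/komubru
[out] ok
% filer scribe p→/komubru/stunuc c→flaflesna
[out] created
% filer strike p→/komubru/stunuc
[out] ok
% filer strike p→/komubru
[out] ok
% filer scribe p→/slicro c→gijeci_ok
[out] created
% almanac anchor d→1717-08-29
[out] 1717-08-29
% almanac roll n→177
[out] 1718-02-22
% filer scanf p→/
[out] [slicro, snafluza/]


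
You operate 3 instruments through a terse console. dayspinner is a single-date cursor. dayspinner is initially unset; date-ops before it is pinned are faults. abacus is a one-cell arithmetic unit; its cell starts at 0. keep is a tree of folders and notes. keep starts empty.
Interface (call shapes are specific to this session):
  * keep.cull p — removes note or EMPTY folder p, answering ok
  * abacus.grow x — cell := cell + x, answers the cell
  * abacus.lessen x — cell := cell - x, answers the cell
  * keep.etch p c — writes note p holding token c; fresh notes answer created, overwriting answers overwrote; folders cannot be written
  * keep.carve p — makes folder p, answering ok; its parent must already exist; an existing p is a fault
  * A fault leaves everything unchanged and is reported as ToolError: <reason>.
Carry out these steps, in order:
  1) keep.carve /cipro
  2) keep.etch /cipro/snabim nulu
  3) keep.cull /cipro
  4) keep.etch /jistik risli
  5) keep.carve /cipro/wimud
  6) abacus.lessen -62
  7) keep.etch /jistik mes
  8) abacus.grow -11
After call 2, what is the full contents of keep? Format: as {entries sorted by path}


Answer: {cipro/, cipro/snabim=nulu}

Derivation:
// 1. carve(p: /cipro) : ok
// 2. etch(p: /cipro/snabim, c: nulu) : created
// 3. cull(p: /cipro) : ToolError: not empty
// 4. etch(p: /jistik, c: risli) : created
// 5. carve(p: /cipro/wimud) : ok
// 6. lessen(x: -62) : 62
// 7. etch(p: /jistik, c: mes) : overwrote
// 8. grow(x: -11) : 51


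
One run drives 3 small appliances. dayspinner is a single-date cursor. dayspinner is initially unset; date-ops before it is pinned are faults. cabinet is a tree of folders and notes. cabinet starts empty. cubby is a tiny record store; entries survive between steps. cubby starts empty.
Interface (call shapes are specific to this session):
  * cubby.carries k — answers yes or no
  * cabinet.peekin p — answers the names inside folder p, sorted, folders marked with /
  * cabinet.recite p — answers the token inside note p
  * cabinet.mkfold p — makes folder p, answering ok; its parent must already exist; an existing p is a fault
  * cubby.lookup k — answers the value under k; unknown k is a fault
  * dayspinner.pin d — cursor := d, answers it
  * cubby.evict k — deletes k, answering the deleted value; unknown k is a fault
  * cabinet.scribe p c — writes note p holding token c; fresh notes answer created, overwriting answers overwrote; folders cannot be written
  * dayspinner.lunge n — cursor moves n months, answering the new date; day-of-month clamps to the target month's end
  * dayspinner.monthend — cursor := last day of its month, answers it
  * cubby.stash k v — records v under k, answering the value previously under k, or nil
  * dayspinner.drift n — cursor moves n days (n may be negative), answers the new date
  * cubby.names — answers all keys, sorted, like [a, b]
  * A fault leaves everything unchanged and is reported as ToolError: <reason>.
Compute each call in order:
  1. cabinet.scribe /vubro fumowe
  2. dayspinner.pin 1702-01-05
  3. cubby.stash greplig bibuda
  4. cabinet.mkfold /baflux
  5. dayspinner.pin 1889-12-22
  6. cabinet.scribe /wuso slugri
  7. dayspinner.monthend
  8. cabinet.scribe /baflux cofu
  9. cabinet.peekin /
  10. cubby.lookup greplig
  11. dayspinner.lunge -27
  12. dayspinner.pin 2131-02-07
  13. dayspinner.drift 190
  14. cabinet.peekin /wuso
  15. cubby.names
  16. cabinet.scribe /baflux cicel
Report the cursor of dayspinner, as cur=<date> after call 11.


Answer: cur=1887-09-30

Derivation:
Using scribe on p=/vubro, c=fumowe, and get created.
Next I call pin on d=1702-01-05, → 1702-01-05.
I call stash on k=greplig, v=bibuda, and see nil.
I use mkfold on p=/baflux: ok.
I call pin on d=1889-12-22, and get 1889-12-22.
Invoking scribe on p=/wuso, c=slugri, giving created.
I use monthend, which returns 1889-12-31.
I run scribe on p=/baflux, c=cofu, and observe ToolError: is a directory.
Using peekin on p=/, and get [baflux/, vubro, wuso].
I run lookup on k=greplig: bibuda.
Invoking lunge on n=-27, — result: 1887-09-30.
Then pin on d=2131-02-07, and observe 2131-02-07.
I call drift on n=190, and see 2131-08-16.
I try peekin on p=/wuso: ToolError: not a directory.
Invoking names: [greplig].
Calling scribe on p=/baflux, c=cicel, which returns ToolError: is a directory.


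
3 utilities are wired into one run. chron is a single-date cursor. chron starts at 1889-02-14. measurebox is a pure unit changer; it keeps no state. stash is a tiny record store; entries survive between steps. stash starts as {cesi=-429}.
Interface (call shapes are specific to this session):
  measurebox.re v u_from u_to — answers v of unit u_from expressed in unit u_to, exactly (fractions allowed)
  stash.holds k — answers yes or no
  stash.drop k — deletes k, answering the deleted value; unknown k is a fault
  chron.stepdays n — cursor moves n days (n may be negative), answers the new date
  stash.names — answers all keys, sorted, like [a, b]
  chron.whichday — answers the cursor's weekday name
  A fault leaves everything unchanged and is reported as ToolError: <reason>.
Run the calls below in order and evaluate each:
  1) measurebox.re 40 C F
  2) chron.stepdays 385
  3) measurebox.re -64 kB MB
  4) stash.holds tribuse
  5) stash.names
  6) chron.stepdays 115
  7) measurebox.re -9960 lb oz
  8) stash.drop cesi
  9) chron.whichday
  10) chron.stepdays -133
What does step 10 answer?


~$ measurebox.re v=40 u_from=C u_to=F
:: 104
~$ chron.stepdays n=385
:: 1890-03-06
~$ measurebox.re v=-64 u_from=kB u_to=MB
:: -8/125
~$ stash.holds k=tribuse
:: no
~$ stash.names
:: [cesi]
~$ chron.stepdays n=115
:: 1890-06-29
~$ measurebox.re v=-9960 u_from=lb u_to=oz
:: -159360
~$ stash.drop k=cesi
:: -429
~$ chron.whichday
:: Sunday
~$ chron.stepdays n=-133
:: 1890-02-16

Answer: 1890-02-16


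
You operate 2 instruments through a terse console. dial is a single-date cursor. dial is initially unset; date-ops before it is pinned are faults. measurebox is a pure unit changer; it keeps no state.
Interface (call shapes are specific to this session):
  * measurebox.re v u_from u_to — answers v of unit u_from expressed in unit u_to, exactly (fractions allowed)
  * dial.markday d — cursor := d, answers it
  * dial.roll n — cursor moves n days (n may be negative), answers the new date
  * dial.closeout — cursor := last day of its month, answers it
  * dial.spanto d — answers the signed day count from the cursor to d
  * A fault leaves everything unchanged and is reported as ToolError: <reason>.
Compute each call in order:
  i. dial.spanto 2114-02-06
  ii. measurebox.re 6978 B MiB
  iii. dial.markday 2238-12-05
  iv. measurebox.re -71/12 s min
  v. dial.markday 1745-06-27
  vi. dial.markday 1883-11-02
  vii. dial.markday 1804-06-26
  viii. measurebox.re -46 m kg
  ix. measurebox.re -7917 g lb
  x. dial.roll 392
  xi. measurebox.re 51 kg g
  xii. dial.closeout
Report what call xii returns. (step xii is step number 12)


Answer: 1805-07-31

Derivation:
I call spanto(d: 2114-02-06), giving ToolError: no date set.
Using re(v: 6978, u_from: B, u_to: MiB), and see 3489/524288.
I try markday(d: 2238-12-05), → 2238-12-05.
Then re(v: -71/12, u_from: s, u_to: min), and get -71/720.
I call markday(d: 1745-06-27), → 1745-06-27.
Then markday(d: 1883-11-02), yielding 1883-11-02.
I call markday(d: 1804-06-26), and get 1804-06-26.
I invoke re(v: -46, u_from: m, u_to: kg), yielding ToolError: incompatible units.
I try re(v: -7917, u_from: g, u_to: lb), and observe -113100000/6479891.
I run roll(n: 392): 1805-07-23.
I call re(v: 51, u_from: kg, u_to: g), → 51000.
Next I call closeout(): 1805-07-31.


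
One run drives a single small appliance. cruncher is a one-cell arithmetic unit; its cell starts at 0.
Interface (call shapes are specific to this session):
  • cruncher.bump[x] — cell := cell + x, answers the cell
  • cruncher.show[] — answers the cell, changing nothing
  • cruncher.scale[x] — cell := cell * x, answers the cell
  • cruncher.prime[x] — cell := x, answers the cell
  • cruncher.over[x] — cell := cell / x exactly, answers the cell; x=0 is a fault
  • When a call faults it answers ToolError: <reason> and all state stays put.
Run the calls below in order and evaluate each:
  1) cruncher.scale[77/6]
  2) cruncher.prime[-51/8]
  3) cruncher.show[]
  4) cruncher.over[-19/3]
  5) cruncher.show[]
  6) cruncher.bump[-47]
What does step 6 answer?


Act: cruncher.scale[x=77/6]
Obs: 0
Act: cruncher.prime[x=-51/8]
Obs: -51/8
Act: cruncher.show[]
Obs: -51/8
Act: cruncher.over[x=-19/3]
Obs: 153/152
Act: cruncher.show[]
Obs: 153/152
Act: cruncher.bump[x=-47]
Obs: -6991/152

Answer: -6991/152


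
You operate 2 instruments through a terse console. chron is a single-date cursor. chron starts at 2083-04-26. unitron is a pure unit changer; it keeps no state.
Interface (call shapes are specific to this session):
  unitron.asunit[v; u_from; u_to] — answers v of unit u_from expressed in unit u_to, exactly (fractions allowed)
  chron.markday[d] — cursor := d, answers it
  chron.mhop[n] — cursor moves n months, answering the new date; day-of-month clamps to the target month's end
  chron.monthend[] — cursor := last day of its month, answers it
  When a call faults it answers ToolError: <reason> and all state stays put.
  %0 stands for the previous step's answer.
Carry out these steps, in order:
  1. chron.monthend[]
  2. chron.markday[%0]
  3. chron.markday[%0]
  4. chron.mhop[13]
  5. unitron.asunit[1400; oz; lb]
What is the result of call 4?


Answer: 2084-05-30

Derivation:
>> chron.monthend()
<< 2083-04-30
>> chron.markday(d: %0)
<< 2083-04-30
>> chron.markday(d: %0)
<< 2083-04-30
>> chron.mhop(n: 13)
<< 2084-05-30
>> unitron.asunit(v: 1400, u_from: oz, u_to: lb)
<< 175/2


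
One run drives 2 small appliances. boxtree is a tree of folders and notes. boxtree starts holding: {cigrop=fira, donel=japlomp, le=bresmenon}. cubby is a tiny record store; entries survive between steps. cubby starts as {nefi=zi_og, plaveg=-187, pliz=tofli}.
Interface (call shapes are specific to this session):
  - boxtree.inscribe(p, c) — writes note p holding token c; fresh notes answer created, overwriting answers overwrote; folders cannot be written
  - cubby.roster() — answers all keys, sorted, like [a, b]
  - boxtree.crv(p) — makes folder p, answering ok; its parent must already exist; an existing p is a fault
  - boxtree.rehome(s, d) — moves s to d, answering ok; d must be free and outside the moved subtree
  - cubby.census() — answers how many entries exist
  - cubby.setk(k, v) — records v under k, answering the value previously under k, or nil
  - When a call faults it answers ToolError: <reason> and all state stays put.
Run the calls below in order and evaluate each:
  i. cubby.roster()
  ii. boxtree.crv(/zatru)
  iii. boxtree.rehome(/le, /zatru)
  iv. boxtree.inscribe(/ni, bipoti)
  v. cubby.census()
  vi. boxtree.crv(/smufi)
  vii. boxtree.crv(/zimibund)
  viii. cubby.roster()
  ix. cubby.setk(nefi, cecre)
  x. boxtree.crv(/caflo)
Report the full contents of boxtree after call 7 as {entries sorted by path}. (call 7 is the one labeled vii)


I use cubby.roster(), yielding [nefi, plaveg, pliz].
Using boxtree.crv with p='/zatru', and see ok.
I use boxtree.rehome with s='/le', d='/zatru', giving ToolError: exists.
Now I run boxtree.inscribe with p='/ni', c='bipoti', and observe created.
I run cubby.census, and observe 3.
Invoking boxtree.crv with p='/smufi', — result: ok.
I run boxtree.crv with p='/zimibund', and observe ok.
I try cubby.roster(): [nefi, plaveg, pliz].
Calling cubby.setk with k='nefi', v='cecre', yielding zi_og.
Then boxtree.crv with p='/caflo', which returns ok.

Answer: {cigrop=fira, donel=japlomp, le=bresmenon, ni=bipoti, smufi/, zatru/, zimibund/}


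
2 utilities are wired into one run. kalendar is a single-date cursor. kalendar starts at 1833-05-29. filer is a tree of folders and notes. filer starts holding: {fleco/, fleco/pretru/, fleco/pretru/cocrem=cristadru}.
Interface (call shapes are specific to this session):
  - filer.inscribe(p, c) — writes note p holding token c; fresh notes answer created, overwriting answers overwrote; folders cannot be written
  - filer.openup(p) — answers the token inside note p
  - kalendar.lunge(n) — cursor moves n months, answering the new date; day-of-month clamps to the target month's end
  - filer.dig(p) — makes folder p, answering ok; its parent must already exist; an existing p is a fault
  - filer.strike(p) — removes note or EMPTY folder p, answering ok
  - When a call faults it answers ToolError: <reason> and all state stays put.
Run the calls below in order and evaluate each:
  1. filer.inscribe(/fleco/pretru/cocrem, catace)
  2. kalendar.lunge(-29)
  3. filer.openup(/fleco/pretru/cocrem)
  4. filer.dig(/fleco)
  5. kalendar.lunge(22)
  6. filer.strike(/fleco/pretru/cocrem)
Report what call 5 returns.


Next I call filer.inscribe using p='/fleco/pretru/cocrem', c='catace': overwrote.
Then kalendar.lunge using n='-29', and get 1830-12-29.
I try filer.openup using p='/fleco/pretru/cocrem', giving catace.
I invoke filer.dig using p='/fleco', → ToolError: exists.
Then kalendar.lunge using n='22', and get 1832-10-29.
I run filer.strike using p='/fleco/pretru/cocrem', and get ok.

Answer: 1832-10-29
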